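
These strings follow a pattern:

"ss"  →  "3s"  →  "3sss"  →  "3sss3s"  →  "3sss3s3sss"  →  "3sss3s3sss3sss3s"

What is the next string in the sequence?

3sss3s3sss3sss3s3sss3s3sss

This is a Fibonacci-style word recurrence s(k) = s(k−1)·s(k−2): e.g. 3s·ss = 3sss.
Continuing: 3sss3s3sss3sss3s · 3sss3s3sss gives term 7.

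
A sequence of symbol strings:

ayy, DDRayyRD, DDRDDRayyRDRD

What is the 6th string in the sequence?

s(k+1) = DDR·s(k)·RD, so each term gains DDR as a prefix and RD as a suffix.
From DDRDDRayyRDRD, 3 further steps: DDRDDRayyRDRD → DDRDDRDDRayyRDRDRD → DDRDDRDDRDDRayyRDRDRDRD → (answer).

DDRDDRDDRDDRDDRayyRDRDRDRDRD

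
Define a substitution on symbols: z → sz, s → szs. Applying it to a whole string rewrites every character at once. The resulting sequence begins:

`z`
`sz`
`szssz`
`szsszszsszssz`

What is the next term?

Applying the rule to each of the 13 symbols of szsszszsszssz gives the pieces szs sz szs szs sz szs sz szs szs sz szs szs sz, which concatenate to the answer.

szsszszsszsszszsszszsszsszszsszssz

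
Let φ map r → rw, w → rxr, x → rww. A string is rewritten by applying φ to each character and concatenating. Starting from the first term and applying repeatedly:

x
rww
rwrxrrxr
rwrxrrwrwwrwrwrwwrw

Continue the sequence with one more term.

Applying the rule to each of the 19 symbols of rwrxrrwrwwrwrwrwwrw gives the pieces rw rxr rw rww rw rw rxr rw rxr rxr rw rxr rw rxr rw rxr rxr rw rxr, which concatenate to the answer.

rwrxrrwrwwrwrwrxrrwrxrrxrrwrxrrwrxrrwrxrrxrrwrxr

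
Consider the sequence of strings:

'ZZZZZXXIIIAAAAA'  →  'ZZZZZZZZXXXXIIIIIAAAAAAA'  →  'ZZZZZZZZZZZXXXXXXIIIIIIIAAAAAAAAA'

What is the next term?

ZZZZZZZZZZZZZZXXXXXXXXIIIIIIIIIAAAAAAAAAAA

Reading off run lengths: Z runs 5, 8, 11; X runs 2, 4, 6; I runs 3, 5, 7; A runs 5, 7, 9 — each is linear in n (n = 1, 2, …).
At n = 4 the blocks have lengths 14, 8, 9, 11.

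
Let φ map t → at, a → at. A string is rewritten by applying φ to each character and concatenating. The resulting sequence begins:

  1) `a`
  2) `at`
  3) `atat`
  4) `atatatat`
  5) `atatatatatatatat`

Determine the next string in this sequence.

atatatatatatatatatatatatatatatat

φ(atatatatatatatat) expands symbol-by-symbol to at at at at at at at at at at at at at at at at; joining the 16 pieces gives the next term.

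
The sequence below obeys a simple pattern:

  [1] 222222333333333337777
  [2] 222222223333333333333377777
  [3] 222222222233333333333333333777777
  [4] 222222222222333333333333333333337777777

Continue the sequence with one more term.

222222222222223333333333333333333333377777777

Reading off run lengths: 2 runs 6, 8, 10, 12; 3 runs 11, 14, 17, 20; 7 runs 4, 5, 6, 7 — each is linear in n, where the shown terms are n = 3, 4, 5, 6.
For the next term, n = 7, so the run lengths are 14, 23, 8.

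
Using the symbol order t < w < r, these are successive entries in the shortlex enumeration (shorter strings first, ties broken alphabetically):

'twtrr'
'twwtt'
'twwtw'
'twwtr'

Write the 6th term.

Advancing 2 positions from twwtr through twwtr → twwwt reaches term 6.

twwww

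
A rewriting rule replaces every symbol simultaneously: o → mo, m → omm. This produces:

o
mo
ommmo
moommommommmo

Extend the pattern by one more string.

ommmomoommommmoommommmoommommommmo

φ(moommommommmo) expands symbol-by-symbol to omm mo mo omm omm mo omm omm mo omm omm omm mo; joining the 13 pieces gives the next term.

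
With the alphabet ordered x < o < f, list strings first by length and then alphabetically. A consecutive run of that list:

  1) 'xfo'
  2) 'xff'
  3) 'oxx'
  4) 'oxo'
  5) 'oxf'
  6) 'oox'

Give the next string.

Treat oox as a base-3 numeral over the given alphabet and add one, carrying through any trailing f's.

ooo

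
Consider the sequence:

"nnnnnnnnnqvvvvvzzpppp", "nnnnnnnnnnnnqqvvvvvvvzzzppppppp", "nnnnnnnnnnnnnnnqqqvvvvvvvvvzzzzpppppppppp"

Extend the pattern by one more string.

nnnnnnnnnnnnnnnnnnqqqqvvvvvvvvvvvzzzzzppppppppppppp

Each string has the form n^{3n+3} q^{n-1} v^{2n+1} z^{n} p^{3n-2}, where the shown terms are n = 2, 3, 4.
At n = 5 the blocks have lengths 18, 4, 11, 5, 13.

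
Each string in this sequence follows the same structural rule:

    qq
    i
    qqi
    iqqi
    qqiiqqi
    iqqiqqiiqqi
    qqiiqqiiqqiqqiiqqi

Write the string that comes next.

iqqiqqiiqqiqqiiqqiiqqiqqiiqqi

This is a Fibonacci-style word recurrence s(k) = s(k−2)·s(k−1): e.g. qq·i = qqi.
Continuing: iqqiqqiiqqi · qqiiqqiiqqiqqiiqqi gives term 8.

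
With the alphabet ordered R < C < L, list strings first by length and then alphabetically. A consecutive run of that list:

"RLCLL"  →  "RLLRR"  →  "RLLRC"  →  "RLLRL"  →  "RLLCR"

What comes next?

RLLCC

Treat RLLCR as a base-3 numeral over the given alphabet and add one, carrying through any trailing L's.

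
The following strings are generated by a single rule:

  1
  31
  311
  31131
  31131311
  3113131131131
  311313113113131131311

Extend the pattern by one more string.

From term 3 onward, concatenate the last term with the second-to-last: 31·1 = 311, 311·31 = 31131, …
So term 8 is 311313113113131131311·3113131131131.

3113131131131311313113113131131131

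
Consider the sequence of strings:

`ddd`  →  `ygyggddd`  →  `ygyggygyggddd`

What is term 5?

Every step adds ygygg at the front: s(k+1) = ygygg·s(k).
From ygyggygyggddd, 2 further steps: ygyggygyggddd → ygyggygyggygyggddd → (answer).

ygyggygyggygyggygyggddd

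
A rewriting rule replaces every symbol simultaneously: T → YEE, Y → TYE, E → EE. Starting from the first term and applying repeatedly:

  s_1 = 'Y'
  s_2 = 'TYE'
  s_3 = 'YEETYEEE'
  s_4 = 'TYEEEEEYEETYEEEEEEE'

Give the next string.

Applying the rule to each of the 19 symbols of TYEEEEEYEETYEEEEEEE gives the pieces YEE TYE EE EE EE EE EE TYE EE EE YEE TYE EE EE EE EE EE EE EE, which concatenate to the answer.

YEETYEEEEEEEEEEETYEEEEEYEETYEEEEEEEEEEEEEEE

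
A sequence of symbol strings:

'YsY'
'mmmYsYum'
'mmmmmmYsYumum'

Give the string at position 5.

s(k+1) = mmm·s(k)·um, so each term gains mmm as a prefix and um as a suffix.
From mmmmmmYsYumum, 2 further steps: mmmmmmYsYumum → mmmmmmmmmYsYumumum → (answer).

mmmmmmmmmmmmYsYumumumum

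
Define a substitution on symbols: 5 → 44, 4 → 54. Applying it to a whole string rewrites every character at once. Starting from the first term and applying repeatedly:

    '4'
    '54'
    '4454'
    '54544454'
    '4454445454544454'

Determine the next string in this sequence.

54544454545444544454445454544454

Applying the rule to each of the 16 symbols of 4454445454544454 gives the pieces 54 54 44 54 54 54 44 54 44 54 44 54 54 54 44 54, which concatenate to the answer.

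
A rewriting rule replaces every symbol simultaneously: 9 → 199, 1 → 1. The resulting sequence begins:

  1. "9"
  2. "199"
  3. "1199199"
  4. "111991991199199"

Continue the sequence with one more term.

1111991991199199111991991199199

φ(111991991199199) expands symbol-by-symbol to 1 1 1 199 199 1 199 199 1 1 199 199 1 199 199; joining the 15 pieces gives the next term.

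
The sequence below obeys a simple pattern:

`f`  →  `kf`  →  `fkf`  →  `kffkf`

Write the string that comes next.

From term 3 onward, concatenate the second-to-last term with the last: f·kf = fkf, kf·fkf = kffkf, …
So term 5 is fkf·kffkf.

fkfkffkf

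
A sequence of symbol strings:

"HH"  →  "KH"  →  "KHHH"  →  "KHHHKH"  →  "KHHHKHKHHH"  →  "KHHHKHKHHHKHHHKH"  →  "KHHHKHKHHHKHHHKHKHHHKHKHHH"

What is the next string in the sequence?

From term 3 onward, concatenate the last term with the second-to-last: KH·HH = KHHH, KHHH·KH = KHHHKH, …
Continuing: KHHHKHKHHHKHHHKHKHHHKHKHHH · KHHHKHKHHHKHHHKH gives term 8.

KHHHKHKHHHKHHHKHKHHHKHKHHHKHHHKHKHHHKHHHKH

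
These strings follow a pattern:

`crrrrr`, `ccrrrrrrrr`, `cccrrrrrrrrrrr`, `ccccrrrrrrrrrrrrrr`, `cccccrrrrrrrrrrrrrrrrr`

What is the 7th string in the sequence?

cccccccrrrrrrrrrrrrrrrrrrrrrrr

The n-th term is n c's then 3n+2 r's (n = 1, 2, …).
For term 7, n = 7, so the run lengths are 7, 23.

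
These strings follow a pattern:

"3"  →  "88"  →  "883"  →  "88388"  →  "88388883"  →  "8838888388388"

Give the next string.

883888838838888388883

Each term (from the third on) is the previous term followed by the one before it: term 3 = 88·3 = 883.
Continuing: 8838888388388 · 88388883 gives term 7.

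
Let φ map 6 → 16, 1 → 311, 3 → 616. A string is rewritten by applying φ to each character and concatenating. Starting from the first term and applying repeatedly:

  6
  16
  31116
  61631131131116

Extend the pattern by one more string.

φ(61631131131116) expands symbol-by-symbol to 16 311 16 616 311 311 616 311 311 616 311 311 311 16; joining the 14 pieces gives the next term.

163111661631131161631131161631131131116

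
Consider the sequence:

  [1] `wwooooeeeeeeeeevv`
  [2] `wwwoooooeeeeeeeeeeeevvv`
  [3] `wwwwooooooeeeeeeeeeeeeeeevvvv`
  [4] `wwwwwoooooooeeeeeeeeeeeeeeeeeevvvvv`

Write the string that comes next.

wwwwwwooooooooeeeeeeeeeeeeeeeeeeeeevvvvvv

Term n consists of n w's, followed by n+2 o's, followed by 3n+3 e's, followed by n v's, where the shown terms are n = 2, 3, 4, 5.
Setting n = 6 gives 6, 8, 21, 6 characters in each block.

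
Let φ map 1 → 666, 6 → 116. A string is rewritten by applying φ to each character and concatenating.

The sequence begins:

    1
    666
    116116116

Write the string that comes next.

Apply φ to 116116116 symbol by symbol: 1→666, 1→666, 6→116, 1→666, 1→666, 6→116, 1→666, 1→666, 6→116; joined: 666 666 116 666 666 116 666 666 116.

666666116666666116666666116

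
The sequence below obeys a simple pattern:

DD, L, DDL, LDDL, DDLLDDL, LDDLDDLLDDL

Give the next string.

Each term (from the third on) is the two preceding terms concatenated in order: term 3 = DD·L = DDL.
So term 7 is DDLLDDL·LDDLDDLLDDL.

DDLLDDLLDDLDDLLDDL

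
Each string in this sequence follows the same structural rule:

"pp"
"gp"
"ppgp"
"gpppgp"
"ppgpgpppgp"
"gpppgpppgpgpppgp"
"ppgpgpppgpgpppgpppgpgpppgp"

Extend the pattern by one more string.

gpppgpppgpgpppgpppgpgpppgpgpppgpppgpgpppgp

Each term (from the third on) is the two preceding terms concatenated in order: term 3 = pp·gp = ppgp.
So term 8 is gpppgpppgpgpppgp·ppgpgpppgpgpppgpppgpgpppgp.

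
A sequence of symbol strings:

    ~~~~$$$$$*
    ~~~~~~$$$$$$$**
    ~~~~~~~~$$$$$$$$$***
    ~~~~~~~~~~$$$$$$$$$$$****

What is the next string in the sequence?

Reading off run lengths: ~ runs 4, 6, 8, 10; $ runs 5, 7, 9, 11; * runs 1, 2, 3, 4 — each is linear in n, where the shown terms are n = 2, 3, 4, 5.
For the next term, n = 6, so the run lengths are 12, 13, 5.

~~~~~~~~~~~~$$$$$$$$$$$$$*****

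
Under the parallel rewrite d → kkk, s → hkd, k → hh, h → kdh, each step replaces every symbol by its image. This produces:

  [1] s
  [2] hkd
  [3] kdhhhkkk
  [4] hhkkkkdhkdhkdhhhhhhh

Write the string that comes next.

Rewriting the 20 symbols of hhkkkkdhkdhkdhhhhhhh one by one yields kdh kdh hh hh hh hh kkk kdh hh kkk kdh hh kkk kdh kdh kdh kdh kdh kdh kdh; concatenated:

kdhkdhhhhhhhhhkkkkdhhhkkkkdhhhkkkkdhkdhkdhkdhkdhkdhkdh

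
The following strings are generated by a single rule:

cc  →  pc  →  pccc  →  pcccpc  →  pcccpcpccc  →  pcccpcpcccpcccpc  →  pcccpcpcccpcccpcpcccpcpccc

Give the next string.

From term 3 onward, concatenate the last term with the second-to-last: pc·cc = pccc, pccc·pc = pcccpc, …
Continuing: pcccpcpcccpcccpcpcccpcpccc · pcccpcpcccpcccpc gives term 8.

pcccpcpcccpcccpcpcccpcpcccpcccpcpcccpcccpc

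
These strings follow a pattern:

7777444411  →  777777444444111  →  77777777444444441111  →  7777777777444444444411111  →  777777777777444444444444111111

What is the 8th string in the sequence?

Reading off run lengths: 7 runs 4, 6, 8, 10, 12; 4 runs 4, 6, 8, 10, 12; 1 runs 2, 3, 4, 5, 6 — each is linear in n, where the shown terms are n = 2, 3, 4, 5, 6.
For term 8, n = 9, so the run lengths are 18, 18, 9.

777777777777777777444444444444444444111111111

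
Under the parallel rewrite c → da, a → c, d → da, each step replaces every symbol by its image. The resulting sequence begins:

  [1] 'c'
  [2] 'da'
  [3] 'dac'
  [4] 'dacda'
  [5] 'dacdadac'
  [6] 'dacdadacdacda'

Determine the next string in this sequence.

φ(dacdadacdacda) expands symbol-by-symbol to da c da da c da c da da c da da c; joining the 13 pieces gives the next term.

dacdadacdacdadacdadac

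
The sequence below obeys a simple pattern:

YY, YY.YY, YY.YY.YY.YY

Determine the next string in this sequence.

Every step duplicates the string with '.' between the halves.
So the next term is two copies of YY.YY.YY.YY with '.' between the halves.

YY.YY.YY.YY.YY.YY.YY.YY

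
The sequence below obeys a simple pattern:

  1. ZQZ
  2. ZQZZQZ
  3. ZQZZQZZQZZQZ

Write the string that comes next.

Every step duplicates the string.
So the next term is two copies of ZQZZQZZQZZQZ.

ZQZZQZZQZZQZZQZZQZZQZZQZ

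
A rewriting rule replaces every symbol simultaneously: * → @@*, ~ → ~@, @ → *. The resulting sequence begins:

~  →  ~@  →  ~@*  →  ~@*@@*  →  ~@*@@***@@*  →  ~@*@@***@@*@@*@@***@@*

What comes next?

Rewriting the 22 symbols of ~@*@@***@@*@@*@@***@@* one by one yields ~@ * @@* * * @@* @@* @@* * * @@* * * @@* * * @@* @@* @@* * * @@*; concatenated:

~@*@@***@@*@@*@@***@@***@@***@@*@@*@@***@@*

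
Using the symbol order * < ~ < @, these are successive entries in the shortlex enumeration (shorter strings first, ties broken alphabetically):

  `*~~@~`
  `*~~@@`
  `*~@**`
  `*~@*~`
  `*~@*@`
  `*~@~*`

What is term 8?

*~@~@

Continuing the enumeration 2 steps past *~@~*: *~@~* → *~@~~ → (answer).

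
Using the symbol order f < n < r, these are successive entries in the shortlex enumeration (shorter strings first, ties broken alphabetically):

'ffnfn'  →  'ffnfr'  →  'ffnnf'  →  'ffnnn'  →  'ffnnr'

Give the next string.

ffnrf

Find the rightmost character of ffnnr below r, bump it to the next letter, and reset everything to its right to f.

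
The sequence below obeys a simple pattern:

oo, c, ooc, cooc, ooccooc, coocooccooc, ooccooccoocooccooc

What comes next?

Each term (from the third on) is the two preceding terms concatenated in order: term 3 = oo·c = ooc.
Continuing: coocooccooc · ooccooccoocooccooc gives term 8.

coocooccoocooccooccoocooccooc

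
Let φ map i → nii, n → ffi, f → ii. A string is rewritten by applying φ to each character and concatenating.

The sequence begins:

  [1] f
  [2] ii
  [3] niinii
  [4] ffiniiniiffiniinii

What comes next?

Rewriting the 18 symbols of ffiniiniiffiniinii one by one yields ii ii nii ffi nii nii ffi nii nii ii ii nii ffi nii nii ffi nii nii; concatenated:

iiiiniiffiniiniiffiniiniiiiiiniiffiniiniiffiniinii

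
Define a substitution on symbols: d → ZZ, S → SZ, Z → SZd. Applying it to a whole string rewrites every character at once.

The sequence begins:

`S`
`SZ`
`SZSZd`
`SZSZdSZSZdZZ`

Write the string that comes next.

SZSZdSZSZdZZSZSZdSZSZdZZSZdSZd

Expanding SZSZdSZSZdZZ: S→SZ, Z→SZd, S→SZ, Z→SZd, d→ZZ, S→SZ, Z→SZd, S→SZ, Z→SZd, d→ZZ, Z→SZd, Z→SZd. Concatenated: SZ SZd SZ SZd ZZ SZ SZd SZ SZd ZZ SZd SZd.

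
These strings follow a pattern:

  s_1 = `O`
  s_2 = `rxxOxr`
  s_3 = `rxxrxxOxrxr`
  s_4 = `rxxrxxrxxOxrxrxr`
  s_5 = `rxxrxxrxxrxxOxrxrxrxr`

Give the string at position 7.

rxxrxxrxxrxxrxxrxxOxrxrxrxrxrxr

Every step adds rxx to the front and xr to the end of the previous string.
From rxxrxxrxxrxxOxrxrxrxr, 2 further steps: rxxrxxrxxrxxOxrxrxrxr → rxxrxxrxxrxxrxxOxrxrxrxrxr → (answer).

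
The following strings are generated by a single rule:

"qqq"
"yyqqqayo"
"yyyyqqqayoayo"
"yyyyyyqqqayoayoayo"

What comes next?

Every step adds yy to the front and ayo to the end of the previous string.
Applying this once more to yyyyyyqqqayoayoayo:

yyyyyyyyqqqayoayoayoayo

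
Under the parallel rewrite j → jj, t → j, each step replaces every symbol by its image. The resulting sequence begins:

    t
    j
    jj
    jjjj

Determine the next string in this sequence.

jjjjjjjj

Expanding jjjj: j→jj, j→jj, j→jj, j→jj. Concatenated: jj jj jj jj.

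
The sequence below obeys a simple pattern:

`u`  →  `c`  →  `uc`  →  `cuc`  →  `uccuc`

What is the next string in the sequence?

This is a Fibonacci-style word recurrence s(k) = s(k−2)·s(k−1): e.g. u·c = uc.
The next term joins cuc and uccuc.

cucuccuc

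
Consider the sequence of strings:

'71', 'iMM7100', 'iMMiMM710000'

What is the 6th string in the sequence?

iMMiMMiMMiMMiMM710000000000

s(k+1) = iMM·s(k)·00, so each term gains iMM as a prefix and 00 as a suffix.
From iMMiMM710000, 3 further steps: iMMiMM710000 → iMMiMMiMM71000000 → iMMiMMiMMiMM7100000000 → (answer).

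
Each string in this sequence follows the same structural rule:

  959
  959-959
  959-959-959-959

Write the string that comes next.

s(k+1) = s(k)·-·s(k) — each term doubles the last with '-' between the halves.
One more doubling of 959-959-959-959 gives the answer.

959-959-959-959-959-959-959-959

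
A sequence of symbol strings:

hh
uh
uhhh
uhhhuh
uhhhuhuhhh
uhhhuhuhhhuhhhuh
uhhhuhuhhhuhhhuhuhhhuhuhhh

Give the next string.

uhhhuhuhhhuhhhuhuhhhuhuhhhuhhhuhuhhhuhhhuh

This is a Fibonacci-style word recurrence s(k) = s(k−1)·s(k−2): e.g. uh·hh = uhhh.
So term 8 is uhhhuhuhhhuhhhuhuhhhuhuhhh·uhhhuhuhhhuhhhuh.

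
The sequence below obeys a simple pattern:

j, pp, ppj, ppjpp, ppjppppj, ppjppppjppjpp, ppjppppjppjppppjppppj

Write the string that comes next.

ppjppppjppjppppjppppjppjppppjppjpp

From term 3 onward, concatenate the last term with the second-to-last: pp·j = ppj, ppj·pp = ppjpp, …
The next term joins ppjppppjppjppppjppppj and ppjppppjppjpp.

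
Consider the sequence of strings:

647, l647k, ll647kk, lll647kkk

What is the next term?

s(k+1) = l·s(k)·k, so each term gains l as a prefix and k as a suffix.
Applying this once more to lll647kkk:

llll647kkkk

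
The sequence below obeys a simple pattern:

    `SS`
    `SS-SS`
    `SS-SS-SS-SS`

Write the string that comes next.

Each string is two copies of the previous one joined by '-'.
So the next term is two copies of SS-SS-SS-SS with '-' between the halves.

SS-SS-SS-SS-SS-SS-SS-SS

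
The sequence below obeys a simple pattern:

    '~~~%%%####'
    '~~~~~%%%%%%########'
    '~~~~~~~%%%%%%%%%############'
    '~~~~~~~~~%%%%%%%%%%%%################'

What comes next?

~~~~~~~~~~~%%%%%%%%%%%%%%%####################

Reading off run lengths: ~ runs 3, 5, 7, 9; % runs 3, 6, 9, 12; # runs 4, 8, 12, 16 — each is linear in n (n = 1, 2, …).
Setting n = 5 gives 11, 15, 20 characters in each block.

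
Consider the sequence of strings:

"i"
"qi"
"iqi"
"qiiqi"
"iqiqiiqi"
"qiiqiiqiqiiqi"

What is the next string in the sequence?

iqiqiiqiqiiqiiqiqiiqi

Each term (from the third on) is the two preceding terms concatenated in order: term 3 = i·qi = iqi.
So term 7 is iqiqiiqi·qiiqiiqiqiiqi.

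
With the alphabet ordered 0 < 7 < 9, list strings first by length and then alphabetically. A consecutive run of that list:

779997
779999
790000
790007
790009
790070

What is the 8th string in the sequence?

790079

Advancing 2 positions from 790070 through 790070 → 790077 reaches term 8.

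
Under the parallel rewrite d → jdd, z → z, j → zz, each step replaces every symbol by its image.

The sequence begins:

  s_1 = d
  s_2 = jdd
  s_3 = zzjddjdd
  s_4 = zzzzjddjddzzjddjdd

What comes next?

zzzzzzjddjddzzjddjddzzzzjddjddzzjddjdd

Replace each of the 18 characters of zzzzjddjddzzjddjdd in place — z z z z zz jdd jdd zz jdd jdd z z zz jdd jdd zz jdd jdd — and concatenate.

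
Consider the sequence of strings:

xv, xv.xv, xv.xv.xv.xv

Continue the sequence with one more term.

Every step duplicates the string with '.' between the halves.
Doubling xv.xv.xv.xv with '.' between the halves:

xv.xv.xv.xv.xv.xv.xv.xv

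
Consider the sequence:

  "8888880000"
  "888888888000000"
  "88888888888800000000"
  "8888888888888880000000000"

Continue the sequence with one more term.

Each string has the form 8^{3n} 0^{2n}, where the shown terms are n = 2, 3, 4, 5.
For the next term, n = 6, so the run lengths are 18, 12.

888888888888888888000000000000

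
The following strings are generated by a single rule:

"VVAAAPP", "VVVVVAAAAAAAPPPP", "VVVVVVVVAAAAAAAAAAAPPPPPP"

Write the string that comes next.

VVVVVVVVVVVAAAAAAAAAAAAAAAPPPPPPPP

Term n consists of 3n-1 V's, followed by 4n-1 A's, followed by 2n P's (n = 1, 2, …).
Setting n = 4 gives 11, 15, 8 characters in each block.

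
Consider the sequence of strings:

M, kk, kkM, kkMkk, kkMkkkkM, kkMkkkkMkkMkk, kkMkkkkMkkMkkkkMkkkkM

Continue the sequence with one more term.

Each term (from the third on) is the previous term followed by the one before it: term 3 = kk·M = kkM.
Continuing: kkMkkkkMkkMkkkkMkkkkM · kkMkkkkMkkMkk gives term 8.

kkMkkkkMkkMkkkkMkkkkMkkMkkkkMkkMkk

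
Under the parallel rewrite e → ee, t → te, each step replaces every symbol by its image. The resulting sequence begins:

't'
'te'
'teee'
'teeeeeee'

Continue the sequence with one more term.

teeeeeeeeeeeeeee

Expanding teeeeeee: t→te, e→ee, e→ee, e→ee, e→ee, e→ee, e→ee, e→ee. Concatenated: te ee ee ee ee ee ee ee.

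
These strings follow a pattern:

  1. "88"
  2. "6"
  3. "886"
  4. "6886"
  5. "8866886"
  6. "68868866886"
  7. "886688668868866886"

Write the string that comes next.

This is a Fibonacci-style word recurrence s(k) = s(k−2)·s(k−1): e.g. 88·6 = 886.
Continuing: 68868866886 · 886688668868866886 gives term 8.

68868866886886688668868866886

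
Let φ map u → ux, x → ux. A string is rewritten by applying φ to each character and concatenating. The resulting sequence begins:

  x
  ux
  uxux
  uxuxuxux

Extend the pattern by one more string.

uxuxuxuxuxuxuxux

Expanding uxuxuxux: u→ux, x→ux, u→ux, x→ux, u→ux, x→ux, u→ux, x→ux. Concatenated: ux ux ux ux ux ux ux ux.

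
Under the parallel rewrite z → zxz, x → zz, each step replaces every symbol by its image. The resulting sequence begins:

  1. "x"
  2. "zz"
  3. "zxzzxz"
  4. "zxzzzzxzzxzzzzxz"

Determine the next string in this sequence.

Rewriting the 16 symbols of zxzzzzxzzxzzzzxz one by one yields zxz zz zxz zxz zxz zxz zz zxz zxz zz zxz zxz zxz zxz zz zxz; concatenated:

zxzzzzxzzxzzxzzxzzzzxzzxzzzzxzzxzzxzzxzzzzxz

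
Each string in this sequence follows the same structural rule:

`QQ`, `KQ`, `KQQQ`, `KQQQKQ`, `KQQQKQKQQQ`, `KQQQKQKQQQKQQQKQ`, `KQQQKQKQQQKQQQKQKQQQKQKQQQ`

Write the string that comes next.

KQQQKQKQQQKQQQKQKQQQKQKQQQKQQQKQKQQQKQQQKQ

From term 3 onward, concatenate the last term with the second-to-last: KQ·QQ = KQQQ, KQQQ·KQ = KQQQKQ, …
The next term joins KQQQKQKQQQKQQQKQKQQQKQKQQQ and KQQQKQKQQQKQQQKQ.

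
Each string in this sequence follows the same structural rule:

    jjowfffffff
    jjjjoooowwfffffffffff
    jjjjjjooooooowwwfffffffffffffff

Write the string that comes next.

jjjjjjjjoooooooooowwwwfffffffffffffffffff

Each string has the form j^{2n} o^{3n-2} w^{n} f^{4n+3} (n = 1, 2, …).
Setting n = 4 gives 8, 10, 4, 19 characters in each block.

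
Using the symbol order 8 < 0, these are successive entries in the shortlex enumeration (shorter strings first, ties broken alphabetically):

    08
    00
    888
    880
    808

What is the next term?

The successor of 808 increments the rightmost position that isn't already 0 and resets every position after it to 8.

800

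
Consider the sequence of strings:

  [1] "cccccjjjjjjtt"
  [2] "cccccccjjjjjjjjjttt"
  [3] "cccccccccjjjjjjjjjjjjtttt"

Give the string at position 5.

cccccccccccccjjjjjjjjjjjjjjjjjjtttttt

Each string has the form c^{2n+1} j^{3n} t^{n}, where the shown terms are n = 2, 3, 4.
At n = 6 the blocks have lengths 13, 18, 6.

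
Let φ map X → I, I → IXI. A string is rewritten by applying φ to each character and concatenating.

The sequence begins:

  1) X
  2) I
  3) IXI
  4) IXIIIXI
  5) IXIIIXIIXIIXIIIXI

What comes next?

IXIIIXIIXIIXIIIXIIXIIIXIIXIIIXIIXIIXIIIXI

Replace each of the 17 characters of IXIIIXIIXIIXIIIXI in place — IXI I IXI IXI IXI I IXI IXI I IXI IXI I IXI IXI IXI I IXI — and concatenate.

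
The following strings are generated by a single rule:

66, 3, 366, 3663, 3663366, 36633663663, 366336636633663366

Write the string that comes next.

36633663663366336636633663663

From term 3 onward, concatenate the last term with the second-to-last: 3·66 = 366, 366·3 = 3663, …
So term 8 is 366336636633663366·36633663663.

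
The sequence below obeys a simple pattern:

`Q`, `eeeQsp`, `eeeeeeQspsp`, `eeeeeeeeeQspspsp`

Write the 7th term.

s(k+1) = eee·s(k)·sp, so each term gains eee as a prefix and sp as a suffix.
From eeeeeeeeeQspspsp, 3 further steps: eeeeeeeeeQspspsp → eeeeeeeeeeeeQspspspsp → eeeeeeeeeeeeeeeQspspspspsp → (answer).

eeeeeeeeeeeeeeeeeeQspspspspspsp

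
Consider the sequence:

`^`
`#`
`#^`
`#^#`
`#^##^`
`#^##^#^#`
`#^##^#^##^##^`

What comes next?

Each term (from the third on) is the previous term followed by the one before it: term 3 = #·^ = #^.
Continuing: #^##^#^##^##^ · #^##^#^# gives term 8.

#^##^#^##^##^#^##^#^#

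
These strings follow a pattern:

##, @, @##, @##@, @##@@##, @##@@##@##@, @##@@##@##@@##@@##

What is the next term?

This is a Fibonacci-style word recurrence s(k) = s(k−1)·s(k−2): e.g. @·## = @##.
So term 8 is @##@@##@##@@##@@##·@##@@##@##@.

@##@@##@##@@##@@##@##@@##@##@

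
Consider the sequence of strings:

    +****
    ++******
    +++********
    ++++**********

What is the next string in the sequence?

+++++************

Reading off run lengths: + runs 1, 2, 3, 4; * runs 4, 6, 8, 10 — each is linear in n, where the shown terms are n = 2, 3, 4, 5.
For the next term, n = 6, so the run lengths are 5, 12.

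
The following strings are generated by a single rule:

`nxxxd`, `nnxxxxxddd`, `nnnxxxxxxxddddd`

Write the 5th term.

Reading off run lengths: n runs 1, 2, 3; x runs 3, 5, 7; d runs 1, 3, 5 — each is linear in n (n = 1, 2, …).
Setting n = 5 gives 5, 11, 9 characters in each block.

nnnnnxxxxxxxxxxxddddddddd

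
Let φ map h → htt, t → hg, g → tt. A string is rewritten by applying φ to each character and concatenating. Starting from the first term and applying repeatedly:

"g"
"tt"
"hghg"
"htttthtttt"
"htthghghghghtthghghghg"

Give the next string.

Applying the rule to each of the 22 symbols of htthghghghghtthghghghg gives the pieces htt hg hg htt tt htt tt htt tt htt tt htt hg hg htt tt htt tt htt tt htt tt, which concatenate to the answer.

htthghghtttthtttthtttthtttthtthghghtttthtttthtttthtttt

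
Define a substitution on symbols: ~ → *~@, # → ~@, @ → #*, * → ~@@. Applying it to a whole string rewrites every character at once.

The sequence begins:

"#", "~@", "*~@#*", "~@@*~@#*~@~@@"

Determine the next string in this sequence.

Rewriting the 13 symbols of ~@@*~@#*~@~@@ one by one yields *~@ #* #* ~@@ *~@ #* ~@ ~@@ *~@ #* *~@ #* #*; concatenated:

*~@#*#*~@@*~@#*~@~@@*~@#**~@#*#*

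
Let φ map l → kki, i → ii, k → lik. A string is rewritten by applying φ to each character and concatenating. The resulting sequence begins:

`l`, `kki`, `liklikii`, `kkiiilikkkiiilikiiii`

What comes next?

liklikiiiiiikkiiilikliklikiiiiiikkiiilikiiiiiiii

φ(kkiiilikkkiiilikiiii) expands symbol-by-symbol to lik lik ii ii ii kki ii lik lik lik ii ii ii kki ii lik ii ii ii ii; joining the 20 pieces gives the next term.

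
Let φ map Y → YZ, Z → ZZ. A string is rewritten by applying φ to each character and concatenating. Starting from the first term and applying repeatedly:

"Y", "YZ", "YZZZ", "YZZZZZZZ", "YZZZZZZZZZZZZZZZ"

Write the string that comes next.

Rewriting the 16 symbols of YZZZZZZZZZZZZZZZ one by one yields YZ ZZ ZZ ZZ ZZ ZZ ZZ ZZ ZZ ZZ ZZ ZZ ZZ ZZ ZZ ZZ; concatenated:

YZZZZZZZZZZZZZZZZZZZZZZZZZZZZZZZ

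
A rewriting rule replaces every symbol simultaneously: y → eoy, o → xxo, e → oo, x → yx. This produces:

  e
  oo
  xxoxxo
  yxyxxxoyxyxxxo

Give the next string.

Applying the rule to each of the 14 symbols of yxyxxxoyxyxxxo gives the pieces eoy yx eoy yx yx yx xxo eoy yx eoy yx yx yx xxo, which concatenate to the answer.

eoyyxeoyyxyxyxxxoeoyyxeoyyxyxyxxxo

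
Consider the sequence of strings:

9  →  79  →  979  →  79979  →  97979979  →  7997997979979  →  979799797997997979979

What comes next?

Each term (from the third on) is the two preceding terms concatenated in order: term 3 = 9·79 = 979.
The next term joins 7997997979979 and 979799797997997979979.

7997997979979979799797997997979979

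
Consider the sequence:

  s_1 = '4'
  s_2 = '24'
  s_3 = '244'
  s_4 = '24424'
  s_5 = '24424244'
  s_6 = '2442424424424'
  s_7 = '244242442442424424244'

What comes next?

This is a Fibonacci-style word recurrence s(k) = s(k−1)·s(k−2): e.g. 24·4 = 244.
So term 8 is 244242442442424424244·2442424424424.

2442424424424244242442442424424424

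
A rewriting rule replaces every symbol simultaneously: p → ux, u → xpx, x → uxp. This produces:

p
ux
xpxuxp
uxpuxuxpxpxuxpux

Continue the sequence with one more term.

Replace each of the 16 characters of uxpuxuxpxpxuxpux in place — xpx uxp ux xpx uxp xpx uxp ux uxp ux uxp xpx uxp ux xpx uxp — and concatenate.

xpxuxpuxxpxuxpxpxuxpuxuxpuxuxpxpxuxpuxxpxuxp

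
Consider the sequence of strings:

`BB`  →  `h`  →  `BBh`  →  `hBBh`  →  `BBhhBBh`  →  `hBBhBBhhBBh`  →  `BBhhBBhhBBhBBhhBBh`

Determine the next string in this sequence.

hBBhBBhhBBhBBhhBBhhBBhBBhhBBh

Each term (from the third on) is the two preceding terms concatenated in order: term 3 = BB·h = BBh.
The next term joins hBBhBBhhBBh and BBhhBBhhBBhBBhhBBh.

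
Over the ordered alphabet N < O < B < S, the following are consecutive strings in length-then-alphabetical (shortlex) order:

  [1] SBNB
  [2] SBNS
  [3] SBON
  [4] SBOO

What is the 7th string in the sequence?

SBBN

Advancing 3 positions from SBOO through SBOO → SBOB → SBOS reaches term 7.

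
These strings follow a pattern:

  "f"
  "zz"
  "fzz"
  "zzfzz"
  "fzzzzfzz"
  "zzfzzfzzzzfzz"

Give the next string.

fzzzzfzzzzfzzfzzzzfzz

From term 3 onward, concatenate the second-to-last term with the last: f·zz = fzz, zz·fzz = zzfzz, …
The next term joins fzzzzfzz and zzfzzfzzzzfzz.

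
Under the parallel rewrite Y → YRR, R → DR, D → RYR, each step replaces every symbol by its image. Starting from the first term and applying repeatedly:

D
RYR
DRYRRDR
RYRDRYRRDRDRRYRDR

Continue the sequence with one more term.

Replace each of the 17 characters of RYRDRYRRDRDRRYRDR in place — DR YRR DR RYR DR YRR DR DR RYR DR RYR DR DR YRR DR RYR DR — and concatenate.

DRYRRDRRYRDRYRRDRDRRYRDRRYRDRDRYRRDRRYRDR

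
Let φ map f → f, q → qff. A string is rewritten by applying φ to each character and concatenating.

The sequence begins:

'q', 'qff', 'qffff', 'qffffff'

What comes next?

qffffffff

Expanding qffffff: q→qff, f→f, f→f, f→f, f→f, f→f, f→f. Concatenated: qff f f f f f f.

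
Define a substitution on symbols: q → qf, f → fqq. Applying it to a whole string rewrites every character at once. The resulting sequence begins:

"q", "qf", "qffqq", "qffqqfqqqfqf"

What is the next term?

Expanding qffqqfqqqfqf: q→qf, f→fqq, f→fqq, q→qf, q→qf, f→fqq, q→qf, q→qf, q→qf, f→fqq, q→qf, f→fqq. Concatenated: qf fqq fqq qf qf fqq qf qf qf fqq qf fqq.

qffqqfqqqfqffqqqfqfqffqqqffqq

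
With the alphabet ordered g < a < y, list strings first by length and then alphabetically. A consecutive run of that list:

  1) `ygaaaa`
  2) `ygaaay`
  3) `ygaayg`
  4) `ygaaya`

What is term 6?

ygaygg

Continuing the enumeration 2 steps past ygaaya: ygaaya → ygaayy → (answer).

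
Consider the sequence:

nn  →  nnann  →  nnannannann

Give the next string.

Every step duplicates the string with 'a' between the halves.
Doubling nnannannann with 'a' between the halves:

nnannannannannannannann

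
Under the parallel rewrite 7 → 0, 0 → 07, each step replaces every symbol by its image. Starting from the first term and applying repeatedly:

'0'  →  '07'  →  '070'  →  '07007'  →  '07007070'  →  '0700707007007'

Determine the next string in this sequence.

070070700700707007070

Replace each of the 13 characters of 0700707007007 in place — 07 0 07 07 0 07 0 07 07 0 07 07 0 — and concatenate.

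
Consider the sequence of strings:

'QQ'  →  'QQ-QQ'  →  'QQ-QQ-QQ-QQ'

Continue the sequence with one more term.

QQ-QQ-QQ-QQ-QQ-QQ-QQ-QQ

Every step duplicates the string with '-' between the halves.
So the next term is two copies of QQ-QQ-QQ-QQ with '-' between the halves.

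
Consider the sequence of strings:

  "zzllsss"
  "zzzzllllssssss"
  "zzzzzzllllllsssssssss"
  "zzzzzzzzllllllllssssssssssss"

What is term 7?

Term n consists of 2n z's, followed by 2n l's, followed by 3n s's (n = 1, 2, …).
Setting n = 7 gives 14, 14, 21 characters in each block.

zzzzzzzzzzzzzzllllllllllllllsssssssssssssssssssss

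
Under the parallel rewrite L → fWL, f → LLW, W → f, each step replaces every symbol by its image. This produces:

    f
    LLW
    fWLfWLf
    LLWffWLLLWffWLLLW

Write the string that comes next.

φ(LLWffWLLLWffWLLLW) expands symbol-by-symbol to fWL fWL f LLW LLW f fWL fWL fWL f LLW LLW f fWL fWL fWL f; joining the 17 pieces gives the next term.

fWLfWLfLLWLLWffWLfWLfWLfLLWLLWffWLfWLfWLf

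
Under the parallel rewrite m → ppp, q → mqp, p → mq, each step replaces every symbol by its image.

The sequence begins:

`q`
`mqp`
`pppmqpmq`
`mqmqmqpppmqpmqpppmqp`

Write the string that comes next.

Rewriting the 20 symbols of mqmqmqpppmqpmqpppmqp one by one yields ppp mqp ppp mqp ppp mqp mq mq mq ppp mqp mq ppp mqp mq mq mq ppp mqp mq; concatenated:

pppmqppppmqppppmqpmqmqmqpppmqpmqpppmqpmqmqmqpppmqpmq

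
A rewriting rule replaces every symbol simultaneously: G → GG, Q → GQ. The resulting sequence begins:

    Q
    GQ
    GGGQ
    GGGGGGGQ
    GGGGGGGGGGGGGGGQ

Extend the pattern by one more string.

GGGGGGGGGGGGGGGGGGGGGGGGGGGGGGGQ

Applying the rule to each of the 16 symbols of GGGGGGGGGGGGGGGQ gives the pieces GG GG GG GG GG GG GG GG GG GG GG GG GG GG GG GQ, which concatenate to the answer.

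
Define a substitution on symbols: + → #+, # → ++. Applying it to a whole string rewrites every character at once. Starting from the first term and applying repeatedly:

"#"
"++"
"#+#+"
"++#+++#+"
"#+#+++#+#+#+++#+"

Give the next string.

++#+++#+#+#+++#+++#+++#+#+#+++#+

φ(#+#+++#+#+#+++#+) expands symbol-by-symbol to ++ #+ ++ #+ #+ #+ ++ #+ ++ #+ ++ #+ #+ #+ ++ #+; joining the 16 pieces gives the next term.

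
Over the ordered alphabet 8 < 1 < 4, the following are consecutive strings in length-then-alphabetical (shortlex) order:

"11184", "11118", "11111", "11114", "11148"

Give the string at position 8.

Continuing the enumeration 3 steps past 11148: 11148 → 11141 → 11144 → (answer).

11488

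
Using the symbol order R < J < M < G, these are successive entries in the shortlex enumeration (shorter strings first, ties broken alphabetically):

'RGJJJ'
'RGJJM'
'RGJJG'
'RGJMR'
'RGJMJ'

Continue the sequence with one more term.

RGJMM

Treat RGJMJ as a base-4 numeral over the given alphabet and add one, carrying through any trailing G's.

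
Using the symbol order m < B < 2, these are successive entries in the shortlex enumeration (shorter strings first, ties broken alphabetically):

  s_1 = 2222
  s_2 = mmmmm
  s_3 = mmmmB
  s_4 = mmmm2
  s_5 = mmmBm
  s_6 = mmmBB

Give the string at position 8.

Continuing the enumeration 2 steps past mmmBB: mmmBB → mmmB2 → (answer).

mmm2m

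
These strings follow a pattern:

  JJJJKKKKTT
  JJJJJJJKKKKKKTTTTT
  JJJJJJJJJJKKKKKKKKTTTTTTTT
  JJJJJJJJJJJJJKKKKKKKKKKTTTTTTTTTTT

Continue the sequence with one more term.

Reading off run lengths: J runs 4, 7, 10, 13; K runs 4, 6, 8, 10; T runs 2, 5, 8, 11 — each is linear in n (n = 1, 2, …).
For the next term, n = 5, so the run lengths are 16, 12, 14.

JJJJJJJJJJJJJJJJKKKKKKKKKKKKTTTTTTTTTTTTTT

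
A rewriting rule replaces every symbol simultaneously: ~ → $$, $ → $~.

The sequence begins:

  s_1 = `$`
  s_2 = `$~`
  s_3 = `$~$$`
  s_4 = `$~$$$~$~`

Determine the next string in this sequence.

$~$$$~$~$~$$$~$$

Expanding $~$$$~$~: $→$~, ~→$$, $→$~, $→$~, $→$~, ~→$$, $→$~, ~→$$. Concatenated: $~ $$ $~ $~ $~ $$ $~ $$.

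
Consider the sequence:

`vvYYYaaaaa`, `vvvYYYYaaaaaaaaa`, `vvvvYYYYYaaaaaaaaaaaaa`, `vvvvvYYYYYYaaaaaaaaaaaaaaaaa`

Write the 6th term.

The n-th term is n+1 v's then n+2 Y's then 4n+1 a's (n = 1, 2, …).
At n = 6 the blocks have lengths 7, 8, 25.

vvvvvvvYYYYYYYYaaaaaaaaaaaaaaaaaaaaaaaaa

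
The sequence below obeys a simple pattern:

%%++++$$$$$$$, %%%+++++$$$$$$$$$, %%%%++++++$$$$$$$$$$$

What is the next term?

%%%%%+++++++$$$$$$$$$$$$$

Each string has the form %^{n-1} +^{n+1} $^{2n+1}, where the shown terms are n = 3, 4, 5.
At n = 6 the blocks have lengths 5, 7, 13.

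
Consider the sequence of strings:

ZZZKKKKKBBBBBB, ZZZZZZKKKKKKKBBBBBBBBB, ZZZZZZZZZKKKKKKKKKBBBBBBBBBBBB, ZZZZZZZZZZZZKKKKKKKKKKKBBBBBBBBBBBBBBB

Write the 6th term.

ZZZZZZZZZZZZZZZZZZKKKKKKKKKKKKKKKBBBBBBBBBBBBBBBBBBBBB

Each string has the form Z^{3n} K^{2n+3} B^{3n+3} (n = 1, 2, …).
For term 6, n = 6, so the run lengths are 18, 15, 21.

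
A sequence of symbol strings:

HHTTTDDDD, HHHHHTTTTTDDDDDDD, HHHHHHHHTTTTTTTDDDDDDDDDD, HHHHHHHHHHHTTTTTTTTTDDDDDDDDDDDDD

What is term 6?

Each string has the form H^{3n-1} T^{2n+1} D^{3n+1} (n = 1, 2, …).
Setting n = 6 gives 17, 13, 19 characters in each block.

HHHHHHHHHHHHHHHHHTTTTTTTTTTTTTDDDDDDDDDDDDDDDDDDD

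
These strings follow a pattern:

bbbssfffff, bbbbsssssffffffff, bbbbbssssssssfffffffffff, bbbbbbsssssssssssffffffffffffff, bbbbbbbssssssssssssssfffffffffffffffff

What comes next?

The n-th term is n+2 b's then 3n-1 s's then 3n+2 f's (n = 1, 2, …).
For the next term, n = 6, so the run lengths are 8, 17, 20.

bbbbbbbbsssssssssssssssssffffffffffffffffffff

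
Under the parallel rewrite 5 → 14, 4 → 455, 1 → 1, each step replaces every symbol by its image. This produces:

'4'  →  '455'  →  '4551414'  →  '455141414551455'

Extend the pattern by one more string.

Replace each of the 15 characters of 455141414551455 in place — 455 14 14 1 455 1 455 1 455 14 14 1 455 14 14 — and concatenate.

4551414145514551455141414551414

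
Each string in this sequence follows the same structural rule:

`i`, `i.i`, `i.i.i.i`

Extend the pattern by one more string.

Each string is two copies of the previous one joined by '.'.
So the next term is two copies of i.i.i.i with '.' between the halves.

i.i.i.i.i.i.i.i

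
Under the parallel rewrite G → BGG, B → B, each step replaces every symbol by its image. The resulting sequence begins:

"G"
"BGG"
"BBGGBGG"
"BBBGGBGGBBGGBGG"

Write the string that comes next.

BBBBGGBGGBBGGBGGBBBGGBGGBBGGBGG

φ(BBBGGBGGBBGGBGG) expands symbol-by-symbol to B B B BGG BGG B BGG BGG B B BGG BGG B BGG BGG; joining the 15 pieces gives the next term.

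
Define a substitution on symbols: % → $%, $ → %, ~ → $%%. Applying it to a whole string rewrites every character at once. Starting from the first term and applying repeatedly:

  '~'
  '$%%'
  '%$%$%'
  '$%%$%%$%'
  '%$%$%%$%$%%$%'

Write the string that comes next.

Applying the rule to each of the 13 symbols of %$%$%%$%$%%$% gives the pieces $% % $% % $% $% % $% % $% $% % $%, which concatenate to the answer.

$%%$%%$%$%%$%%$%$%%$%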